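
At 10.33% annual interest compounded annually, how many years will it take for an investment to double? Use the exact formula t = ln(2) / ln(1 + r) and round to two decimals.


Doubling condition: (1 + r)^t = 2
Take ln of both sides: t × ln(1 + r) = ln(2)
t = ln(2) / ln(1 + r)
t = 0.693147 / 0.098306
t = 7.05

t = ln(2) / ln(1 + r) = 7.05 years


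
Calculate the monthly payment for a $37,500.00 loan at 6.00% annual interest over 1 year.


Loan payment formula: PMT = PV × r / (1 − (1 + r)^(−n))
Monthly rate r = 0.06/12 = 0.005, n = 12 months
Denominator: 1 − (1 + 0.06/12)^(−12) = 0.0580947
PMT = $37,500.00 × (0.06/12) / 0.0580947
PMT = $3,227.49 per month

PMT = PV × r / (1-(1+r)^(-n)) = $3,227.49/month


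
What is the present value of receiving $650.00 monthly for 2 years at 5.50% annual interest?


Present value of an ordinary annuity: PV = PMT × (1 − (1 + r)^(−n)) / r
Monthly rate r = 0.055/12 ≈ 0.00458333, n = 24
PV = $650.00 × (1 − (1 + 0.055/12)^(−24)) / (0.055/12)
PV = $650.00 × 22.677971
PV = $14,740.68

PV = PMT × (1-(1+r)^(-n))/r = $14,740.68


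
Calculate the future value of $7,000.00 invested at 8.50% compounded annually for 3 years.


Compound interest formula: A = P(1 + r/n)^(nt)
A = $7,000.00 × (1 + 0.085/1)^(1 × 3)
Growth factor: (1 + 0.085/1)^3 = 1.277289
A = $7,000.00 × 1.277289
A = $8,941.02

A = P(1 + r/n)^(nt) = $8,941.02


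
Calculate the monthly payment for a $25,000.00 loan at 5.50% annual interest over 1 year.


Loan payment formula: PMT = PV × r / (1 − (1 + r)^(−n))
Monthly rate r = 0.055/12 ≈ 0.00458333, n = 12 months
Denominator: 1 − (1 + 0.055/12)^(−12) = 0.053396
PMT = $25,000.00 × (0.055/12) / 0.053396
PMT = $2,145.92 per month

PMT = PV × r / (1-(1+r)^(-n)) = $2,145.92/month


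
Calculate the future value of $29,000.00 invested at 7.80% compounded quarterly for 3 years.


Compound interest formula: A = P(1 + r/n)^(nt)
A = $29,000.00 × (1 + 0.078/4)^(4 × 3)
Growth factor: (1 + 0.078/4)^12 = 1.2608016
A = $29,000.00 × 1.2608016
A = $36,563.25

A = P(1 + r/n)^(nt) = $36,563.25


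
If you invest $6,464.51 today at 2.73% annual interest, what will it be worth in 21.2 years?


Future value formula: FV = PV × (1 + r)^t
FV = $6,464.51 × (1 + 0.0273)^21.2
FV = $6,464.51 × 1.770038
FV = $11,442.43

FV = PV × (1 + r)^t = $11,442.43


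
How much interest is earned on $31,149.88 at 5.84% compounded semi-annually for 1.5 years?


Compound interest earned = final amount − principal.
A = P(1 + r/n)^(nt) = $31,149.88 × (1 + 0.0584/2)^(2 × 1.5) = $33,959.06
Interest = A − P = $33,959.06 − $31,149.88 = $2,809.18

Interest = A - P = $2,809.18


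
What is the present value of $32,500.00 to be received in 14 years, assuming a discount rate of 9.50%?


Present value formula: PV = FV / (1 + r)^t
PV = $32,500.00 / (1 + 0.095)^14
PV = $32,500.00 / 3.562851
PV = $9,121.91

PV = FV / (1 + r)^t = $9,121.91


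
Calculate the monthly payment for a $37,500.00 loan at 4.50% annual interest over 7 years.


Loan payment formula: PMT = PV × r / (1 − (1 + r)^(−n))
Monthly rate r = 0.045/12 = 0.00375, n = 84 months
Denominator: 1 − (1 + 0.045/12)^(−84) = 0.269781
PMT = $37,500.00 × (0.045/12) / 0.269781
PMT = $521.26 per month

PMT = PV × r / (1-(1+r)^(-n)) = $521.26/month


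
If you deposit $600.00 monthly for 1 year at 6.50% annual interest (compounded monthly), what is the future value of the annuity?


Future value of an ordinary annuity: FV = PMT × ((1 + r)^n − 1) / r
Monthly rate r = 0.065/12 ≈ 0.00541667, n = 12
FV = $600.00 × ((1 + 0.065/12)^12 − 1) / (0.065/12)
FV = $600.00 × 12.364034
FV = $7,418.42

FV = PMT × ((1+r)^n - 1)/r = $7,418.42


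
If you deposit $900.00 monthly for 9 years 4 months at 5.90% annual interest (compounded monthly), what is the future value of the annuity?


Future value of an ordinary annuity: FV = PMT × ((1 + r)^n − 1) / r
Monthly rate r = 0.059/12 ≈ 0.00491667, n = 112
FV = $900.00 × ((1 + 0.059/12)^112 − 1) / (0.059/12)
FV = $900.00 × 148.895643
FV = $134,006.08

FV = PMT × ((1+r)^n - 1)/r = $134,006.08


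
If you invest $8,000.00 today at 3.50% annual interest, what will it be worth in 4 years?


Future value formula: FV = PV × (1 + r)^t
FV = $8,000.00 × (1 + 0.035)^4
FV = $8,000.00 × 1.147523
FV = $9,180.18

FV = PV × (1 + r)^t = $9,180.18


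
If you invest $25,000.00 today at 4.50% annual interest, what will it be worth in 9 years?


Future value formula: FV = PV × (1 + r)^t
FV = $25,000.00 × (1 + 0.045)^9
FV = $25,000.00 × 1.4860951
FV = $37,152.38

FV = PV × (1 + r)^t = $37,152.38


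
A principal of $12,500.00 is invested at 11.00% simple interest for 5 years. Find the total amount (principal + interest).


Total amount formula: A = P(1 + rt) = P + P·r·t
Interest: I = P × r × t = $12,500.00 × 0.11 × 5 = $6,875.00
A = P + I = $12,500.00 + $6,875.00 = $19,375.00

A = P + I = P(1 + rt) = $19,375.00


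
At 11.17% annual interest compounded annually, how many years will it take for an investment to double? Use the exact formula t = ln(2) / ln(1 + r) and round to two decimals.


Doubling condition: (1 + r)^t = 2
Take ln of both sides: t × ln(1 + r) = ln(2)
t = ln(2) / ln(1 + r)
t = 0.693147 / 0.105890
t = 6.55

t = ln(2) / ln(1 + r) = 6.55 years


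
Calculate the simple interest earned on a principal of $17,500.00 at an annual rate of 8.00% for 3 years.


Simple interest formula: I = P × r × t
I = $17,500.00 × 0.08 × 3
I = $4,200.00

I = P × r × t = $4,200.00


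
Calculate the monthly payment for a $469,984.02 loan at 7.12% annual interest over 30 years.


Loan payment formula: PMT = PV × r / (1 − (1 + r)^(−n))
Monthly rate r = 0.0712/12 ≈ 0.00593333, n = 360 months
Denominator: 1 − (1 + 0.0712/12)^(−360) = 0.881126
PMT = $469,984.02 × (0.0712/12) / 0.881126
PMT = $3,164.78 per month

PMT = PV × r / (1-(1+r)^(-n)) = $3,164.78/month


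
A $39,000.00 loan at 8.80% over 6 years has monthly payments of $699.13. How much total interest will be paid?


Total paid over the life of the loan = PMT × n.
Total paid = $699.13 × 72 = $50,337.36
Total interest = total paid − principal = $50,337.36 − $39,000.00 = $11,337.36

Total interest = (PMT × n) - PV = $11,337.36


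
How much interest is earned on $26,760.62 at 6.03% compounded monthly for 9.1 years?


Compound interest earned = final amount − principal.
A = P(1 + r/n)^(nt) = $26,760.62 × (1 + 0.0603/12)^(12 × 9.1) = $46,260.45
Interest = A − P = $46,260.45 − $26,760.62 = $19,499.83

Interest = A - P = $19,499.83


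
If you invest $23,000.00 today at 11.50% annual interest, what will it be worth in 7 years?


Future value formula: FV = PV × (1 + r)^t
FV = $23,000.00 × (1 + 0.115)^7
FV = $23,000.00 × 2.142516
FV = $49,277.87

FV = PV × (1 + r)^t = $49,277.87


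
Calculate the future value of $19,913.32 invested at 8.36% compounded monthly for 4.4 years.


Compound interest formula: A = P(1 + r/n)^(nt)
A = $19,913.32 × (1 + 0.0836/12)^(12 × 4.4)
Growth factor: (1 + 0.0836/12)^52.8 = 1.4427696
A = $19,913.32 × 1.4427696
A = $28,730.33

A = P(1 + r/n)^(nt) = $28,730.33


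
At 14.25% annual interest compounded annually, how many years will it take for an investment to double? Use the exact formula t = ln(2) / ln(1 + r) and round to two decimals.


Doubling condition: (1 + r)^t = 2
Take ln of both sides: t × ln(1 + r) = ln(2)
t = ln(2) / ln(1 + r)
t = 0.693147 / 0.133219
t = 5.20

t = ln(2) / ln(1 + r) = 5.20 years


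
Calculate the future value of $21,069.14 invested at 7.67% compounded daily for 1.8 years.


Compound interest formula: A = P(1 + r/n)^(nt)
A = $21,069.14 × (1 + 0.0767/365)^(365 × 1.8)
Growth factor: (1 + 0.0767/365)^657 = 1.148028
A = $21,069.14 × 1.148028
A = $24,187.96

A = P(1 + r/n)^(nt) = $24,187.96


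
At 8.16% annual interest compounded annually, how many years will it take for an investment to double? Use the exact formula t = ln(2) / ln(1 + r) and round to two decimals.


Doubling condition: (1 + r)^t = 2
Take ln of both sides: t × ln(1 + r) = ln(2)
t = ln(2) / ln(1 + r)
t = 0.693147 / 0.078441
t = 8.84

t = ln(2) / ln(1 + r) = 8.84 years


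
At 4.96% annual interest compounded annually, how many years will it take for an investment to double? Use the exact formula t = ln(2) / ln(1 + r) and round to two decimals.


Doubling condition: (1 + r)^t = 2
Take ln of both sides: t × ln(1 + r) = ln(2)
t = ln(2) / ln(1 + r)
t = 0.693147 / 0.048409
t = 14.32

t = ln(2) / ln(1 + r) = 14.32 years


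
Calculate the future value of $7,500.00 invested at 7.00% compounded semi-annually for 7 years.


Compound interest formula: A = P(1 + r/n)^(nt)
A = $7,500.00 × (1 + 0.07/2)^(2 × 7)
Growth factor: (1 + 0.07/2)^14 = 1.618695
A = $7,500.00 × 1.618695
A = $12,140.21

A = P(1 + r/n)^(nt) = $12,140.21


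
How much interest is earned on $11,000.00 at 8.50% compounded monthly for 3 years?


Compound interest earned = final amount − principal.
A = P(1 + r/n)^(nt) = $11,000.00 × (1 + 0.085/12)^(12 × 3) = $14,182.32
Interest = A − P = $14,182.32 − $11,000.00 = $3,182.32

Interest = A - P = $3,182.32


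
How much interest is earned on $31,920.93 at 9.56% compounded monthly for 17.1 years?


Compound interest earned = final amount − principal.
A = P(1 + r/n)^(nt) = $31,920.93 × (1 + 0.0956/12)^(12 × 17.1) = $162,640.87
Interest = A − P = $162,640.87 − $31,920.93 = $130,719.94

Interest = A - P = $130,719.94


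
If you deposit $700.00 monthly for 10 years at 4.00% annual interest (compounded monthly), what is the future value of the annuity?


Future value of an ordinary annuity: FV = PMT × ((1 + r)^n − 1) / r
Monthly rate r = 0.04/12 ≈ 0.00333333, n = 120
FV = $700.00 × ((1 + 0.04/12)^120 − 1) / (0.04/12)
FV = $700.00 × 147.249805
FV = $103,074.86

FV = PMT × ((1+r)^n - 1)/r = $103,074.86


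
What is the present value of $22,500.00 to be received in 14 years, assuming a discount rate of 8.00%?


Present value formula: PV = FV / (1 + r)^t
PV = $22,500.00 / (1 + 0.08)^14
PV = $22,500.00 / 2.937194
PV = $7,660.37

PV = FV / (1 + r)^t = $7,660.37


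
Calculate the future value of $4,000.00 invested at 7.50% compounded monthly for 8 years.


Compound interest formula: A = P(1 + r/n)^(nt)
A = $4,000.00 × (1 + 0.075/12)^(12 × 8)
Growth factor: (1 + 0.075/12)^96 = 1.818720
A = $4,000.00 × 1.818720
A = $7,274.88

A = P(1 + r/n)^(nt) = $7,274.88


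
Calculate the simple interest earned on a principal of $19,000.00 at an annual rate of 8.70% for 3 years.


Simple interest formula: I = P × r × t
I = $19,000.00 × 0.087 × 3
I = $4,959.00

I = P × r × t = $4,959.00


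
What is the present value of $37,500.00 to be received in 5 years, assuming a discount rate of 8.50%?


Present value formula: PV = FV / (1 + r)^t
PV = $37,500.00 / (1 + 0.085)^5
PV = $37,500.00 / 1.503657
PV = $24,939.20

PV = FV / (1 + r)^t = $24,939.20


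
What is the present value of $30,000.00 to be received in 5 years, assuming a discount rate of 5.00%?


Present value formula: PV = FV / (1 + r)^t
PV = $30,000.00 / (1 + 0.05)^5
PV = $30,000.00 / 1.276282
PV = $23,505.78

PV = FV / (1 + r)^t = $23,505.78


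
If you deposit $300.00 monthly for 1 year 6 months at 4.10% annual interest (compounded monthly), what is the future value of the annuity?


Future value of an ordinary annuity: FV = PMT × ((1 + r)^n − 1) / r
Monthly rate r = 0.041/12 ≈ 0.00341667, n = 18
FV = $300.00 × ((1 + 0.041/12)^18 − 1) / (0.041/12)
FV = $300.00 × 18.532399
FV = $5,559.72

FV = PMT × ((1+r)^n - 1)/r = $5,559.72


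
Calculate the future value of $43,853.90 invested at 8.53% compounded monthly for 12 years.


Compound interest formula: A = P(1 + r/n)^(nt)
A = $43,853.90 × (1 + 0.0853/12)^(12 × 12)
Growth factor: (1 + 0.0853/12)^144 = 2.7731368
A = $43,853.90 × 2.7731368
A = $121,612.86

A = P(1 + r/n)^(nt) = $121,612.86


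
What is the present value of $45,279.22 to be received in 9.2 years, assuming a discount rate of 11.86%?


Present value formula: PV = FV / (1 + r)^t
PV = $45,279.22 / (1 + 0.1186)^9.2
PV = $45,279.22 / 2.80419556
PV = $16,146.96

PV = FV / (1 + r)^t = $16,146.96


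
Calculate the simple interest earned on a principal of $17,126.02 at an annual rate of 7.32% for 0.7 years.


Simple interest formula: I = P × r × t
I = $17,126.02 × 0.0732 × 0.7
I = $877.54

I = P × r × t = $877.54


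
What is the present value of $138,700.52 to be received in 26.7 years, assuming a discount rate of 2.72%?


Present value formula: PV = FV / (1 + r)^t
PV = $138,700.52 / (1 + 0.0272)^26.7
PV = $138,700.52 / 2.0473344
PV = $67,746.88

PV = FV / (1 + r)^t = $67,746.88


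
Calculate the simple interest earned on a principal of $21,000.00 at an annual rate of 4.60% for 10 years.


Simple interest formula: I = P × r × t
I = $21,000.00 × 0.046 × 10
I = $9,660.00

I = P × r × t = $9,660.00


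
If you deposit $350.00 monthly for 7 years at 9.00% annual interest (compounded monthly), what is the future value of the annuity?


Future value of an ordinary annuity: FV = PMT × ((1 + r)^n − 1) / r
Monthly rate r = 0.09/12 = 0.0075, n = 84
FV = $350.00 × ((1 + 0.09/12)^84 − 1) / (0.09/12)
FV = $350.00 × 116.426928
FV = $40,749.42

FV = PMT × ((1+r)^n - 1)/r = $40,749.42


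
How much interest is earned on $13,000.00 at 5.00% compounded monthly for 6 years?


Compound interest earned = final amount − principal.
A = P(1 + r/n)^(nt) = $13,000.00 × (1 + 0.05/12)^(12 × 6) = $17,537.23
Interest = A − P = $17,537.23 − $13,000.00 = $4,537.23

Interest = A - P = $4,537.23


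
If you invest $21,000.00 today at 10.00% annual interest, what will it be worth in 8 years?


Future value formula: FV = PV × (1 + r)^t
FV = $21,000.00 × (1 + 0.1)^8
FV = $21,000.00 × 2.143589
FV = $45,015.37

FV = PV × (1 + r)^t = $45,015.37


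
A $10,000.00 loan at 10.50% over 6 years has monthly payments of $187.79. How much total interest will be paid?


Total paid over the life of the loan = PMT × n.
Total paid = $187.79 × 72 = $13,520.88
Total interest = total paid − principal = $13,520.88 − $10,000.00 = $3,520.88

Total interest = (PMT × n) - PV = $3,520.88


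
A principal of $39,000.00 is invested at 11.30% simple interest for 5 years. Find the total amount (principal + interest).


Total amount formula: A = P(1 + rt) = P + P·r·t
Interest: I = P × r × t = $39,000.00 × 0.113 × 5 = $22,035.00
A = P + I = $39,000.00 + $22,035.00 = $61,035.00

A = P + I = P(1 + rt) = $61,035.00


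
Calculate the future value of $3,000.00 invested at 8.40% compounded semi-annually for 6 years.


Compound interest formula: A = P(1 + r/n)^(nt)
A = $3,000.00 × (1 + 0.084/2)^(2 × 6)
Growth factor: (1 + 0.084/2)^12 = 1.638372
A = $3,000.00 × 1.638372
A = $4,915.12

A = P(1 + r/n)^(nt) = $4,915.12


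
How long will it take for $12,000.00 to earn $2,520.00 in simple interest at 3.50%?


Rearrange the simple interest formula for t:
I = P × r × t  ⇒  t = I / (P × r)
t = $2,520.00 / ($12,000.00 × 0.035)
t = 6

t = I/(P×r) = 6 years


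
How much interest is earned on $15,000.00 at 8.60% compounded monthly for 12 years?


Compound interest earned = final amount − principal.
A = P(1 + r/n)^(nt) = $15,000.00 × (1 + 0.086/12)^(12 × 12) = $41,945.44
Interest = A − P = $41,945.44 − $15,000.00 = $26,945.44

Interest = A - P = $26,945.44


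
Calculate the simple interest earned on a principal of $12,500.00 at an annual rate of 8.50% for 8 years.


Simple interest formula: I = P × r × t
I = $12,500.00 × 0.085 × 8
I = $8,500.00

I = P × r × t = $8,500.00


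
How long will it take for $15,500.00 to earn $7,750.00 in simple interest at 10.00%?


Rearrange the simple interest formula for t:
I = P × r × t  ⇒  t = I / (P × r)
t = $7,750.00 / ($15,500.00 × 0.1)
t = 5

t = I/(P×r) = 5 years


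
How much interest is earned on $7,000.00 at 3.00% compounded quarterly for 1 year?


Compound interest earned = final amount − principal.
A = P(1 + r/n)^(nt) = $7,000.00 × (1 + 0.03/4)^(4 × 1) = $7,212.37
Interest = A − P = $7,212.37 − $7,000.00 = $212.37

Interest = A - P = $212.37


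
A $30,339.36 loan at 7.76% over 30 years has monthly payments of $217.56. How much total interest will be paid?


Total paid over the life of the loan = PMT × n.
Total paid = $217.56 × 360 = $78,321.60
Total interest = total paid − principal = $78,321.60 − $30,339.36 = $47,982.24

Total interest = (PMT × n) - PV = $47,982.24


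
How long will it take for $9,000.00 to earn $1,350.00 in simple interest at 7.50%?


Rearrange the simple interest formula for t:
I = P × r × t  ⇒  t = I / (P × r)
t = $1,350.00 / ($9,000.00 × 0.075)
t = 2

t = I/(P×r) = 2 years


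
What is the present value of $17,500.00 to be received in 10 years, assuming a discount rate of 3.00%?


Present value formula: PV = FV / (1 + r)^t
PV = $17,500.00 / (1 + 0.03)^10
PV = $17,500.00 / 1.3439164
PV = $13,021.64

PV = FV / (1 + r)^t = $13,021.64


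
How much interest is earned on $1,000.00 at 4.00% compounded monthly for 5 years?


Compound interest earned = final amount − principal.
A = P(1 + r/n)^(nt) = $1,000.00 × (1 + 0.04/12)^(12 × 5) = $1,221.00
Interest = A − P = $1,221.00 − $1,000.00 = $221.00

Interest = A - P = $221.00


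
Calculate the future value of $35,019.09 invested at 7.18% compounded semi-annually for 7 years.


Compound interest formula: A = P(1 + r/n)^(nt)
A = $35,019.09 × (1 + 0.0718/2)^(2 × 7)
Growth factor: (1 + 0.0718/2)^14 = 1.638512
A = $35,019.09 × 1.638512
A = $57,379.20

A = P(1 + r/n)^(nt) = $57,379.20


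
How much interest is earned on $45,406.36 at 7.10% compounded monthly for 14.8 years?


Compound interest earned = final amount − principal.
A = P(1 + r/n)^(nt) = $45,406.36 × (1 + 0.071/12)^(12 × 14.8) = $129,457.91
Interest = A − P = $129,457.91 − $45,406.36 = $84,051.55

Interest = A - P = $84,051.55


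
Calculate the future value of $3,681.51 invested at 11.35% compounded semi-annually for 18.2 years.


Compound interest formula: A = P(1 + r/n)^(nt)
A = $3,681.51 × (1 + 0.1135/2)^(2 × 18.2)
Growth factor: (1 + 0.1135/2)^36.4 = 7.457446
A = $3,681.51 × 7.457446
A = $27,454.66

A = P(1 + r/n)^(nt) = $27,454.66


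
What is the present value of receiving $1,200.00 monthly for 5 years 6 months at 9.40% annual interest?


Present value of an ordinary annuity: PV = PMT × (1 − (1 + r)^(−n)) / r
Monthly rate r = 0.094/12 ≈ 0.00783333, n = 66
PV = $1,200.00 × (1 − (1 + 0.094/12)^(−66)) / (0.094/12)
PV = $1,200.00 × 51.381804
PV = $61,658.16

PV = PMT × (1-(1+r)^(-n))/r = $61,658.16


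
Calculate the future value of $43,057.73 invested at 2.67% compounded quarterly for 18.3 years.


Compound interest formula: A = P(1 + r/n)^(nt)
A = $43,057.73 × (1 + 0.0267/4)^(4 × 18.3)
Growth factor: (1 + 0.0267/4)^73.2 = 1.6274046
A = $43,057.73 × 1.6274046
A = $70,072.35

A = P(1 + r/n)^(nt) = $70,072.35


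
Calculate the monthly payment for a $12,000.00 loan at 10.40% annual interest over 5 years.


Loan payment formula: PMT = PV × r / (1 − (1 + r)^(−n))
Monthly rate r = 0.104/12 ≈ 0.00866667, n = 60 months
Denominator: 1 − (1 + 0.104/12)^(−60) = 0.404146
PMT = $12,000.00 × (0.104/12) / 0.404146
PMT = $257.33 per month

PMT = PV × r / (1-(1+r)^(-n)) = $257.33/month


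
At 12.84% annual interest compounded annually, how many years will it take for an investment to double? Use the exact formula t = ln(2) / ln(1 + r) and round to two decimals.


Doubling condition: (1 + r)^t = 2
Take ln of both sides: t × ln(1 + r) = ln(2)
t = ln(2) / ln(1 + r)
t = 0.693147 / 0.120801
t = 5.74

t = ln(2) / ln(1 + r) = 5.74 years


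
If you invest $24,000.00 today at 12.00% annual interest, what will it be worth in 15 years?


Future value formula: FV = PV × (1 + r)^t
FV = $24,000.00 × (1 + 0.12)^15
FV = $24,000.00 × 5.473566
FV = $131,365.58

FV = PV × (1 + r)^t = $131,365.58


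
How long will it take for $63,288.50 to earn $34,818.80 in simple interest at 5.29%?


Rearrange the simple interest formula for t:
I = P × r × t  ⇒  t = I / (P × r)
t = $34,818.80 / ($63,288.50 × 0.0529)
t = 10.4

t = I/(P×r) = 10.4 years


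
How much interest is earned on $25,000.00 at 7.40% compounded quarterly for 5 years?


Compound interest earned = final amount − principal.
A = P(1 + r/n)^(nt) = $25,000.00 × (1 + 0.074/4)^(4 × 5) = $36,071.21
Interest = A − P = $36,071.21 − $25,000.00 = $11,071.21

Interest = A - P = $11,071.21


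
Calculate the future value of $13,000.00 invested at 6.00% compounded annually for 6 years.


Compound interest formula: A = P(1 + r/n)^(nt)
A = $13,000.00 × (1 + 0.06/1)^(1 × 6)
Growth factor: (1 + 0.06/1)^6 = 1.418519
A = $13,000.00 × 1.418519
A = $18,440.75

A = P(1 + r/n)^(nt) = $18,440.75


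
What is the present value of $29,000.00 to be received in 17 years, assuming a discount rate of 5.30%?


Present value formula: PV = FV / (1 + r)^t
PV = $29,000.00 / (1 + 0.053)^17
PV = $29,000.00 / 2.405926
PV = $12,053.57

PV = FV / (1 + r)^t = $12,053.57


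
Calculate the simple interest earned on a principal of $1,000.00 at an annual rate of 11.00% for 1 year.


Simple interest formula: I = P × r × t
I = $1,000.00 × 0.11 × 1
I = $110.00

I = P × r × t = $110.00


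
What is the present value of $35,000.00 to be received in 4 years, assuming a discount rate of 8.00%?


Present value formula: PV = FV / (1 + r)^t
PV = $35,000.00 / (1 + 0.08)^4
PV = $35,000.00 / 1.360489
PV = $25,726.04

PV = FV / (1 + r)^t = $25,726.04


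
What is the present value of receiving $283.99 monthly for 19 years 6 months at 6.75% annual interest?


Present value of an ordinary annuity: PV = PMT × (1 − (1 + r)^(−n)) / r
Monthly rate r = 0.0675/12 = 0.005625, n = 234
PV = $283.99 × (1 − (1 + 0.0675/12)^(−234)) / (0.0675/12)
PV = $283.99 × 129.932498
PV = $36,899.53

PV = PMT × (1-(1+r)^(-n))/r = $36,899.53


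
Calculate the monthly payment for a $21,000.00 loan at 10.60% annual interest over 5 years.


Loan payment formula: PMT = PV × r / (1 − (1 + r)^(−n))
Monthly rate r = 0.106/12 ≈ 0.00883333, n = 60 months
Denominator: 1 − (1 + 0.106/12)^(−60) = 0.410024
PMT = $21,000.00 × (0.106/12) / 0.410024
PMT = $452.41 per month

PMT = PV × r / (1-(1+r)^(-n)) = $452.41/month


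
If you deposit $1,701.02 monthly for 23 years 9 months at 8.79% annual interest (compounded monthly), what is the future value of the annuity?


Future value of an ordinary annuity: FV = PMT × ((1 + r)^n − 1) / r
Monthly rate r = 0.0879/12 = 0.007325, n = 285
FV = $1,701.02 × ((1 + 0.0879/12)^285 − 1) / (0.0879/12)
FV = $1,701.02 × 956.259201
FV = $1,626,616.03

FV = PMT × ((1+r)^n - 1)/r = $1,626,616.03


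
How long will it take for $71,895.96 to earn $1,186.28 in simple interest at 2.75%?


Rearrange the simple interest formula for t:
I = P × r × t  ⇒  t = I / (P × r)
t = $1,186.28 / ($71,895.96 × 0.0275)
t = 0.6

t = I/(P×r) = 0.6 years


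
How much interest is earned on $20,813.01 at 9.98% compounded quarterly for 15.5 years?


Compound interest earned = final amount − principal.
A = P(1 + r/n)^(nt) = $20,813.01 × (1 + 0.0998/4)^(4 × 15.5) = $95,918.20
Interest = A − P = $95,918.20 − $20,813.01 = $75,105.19

Interest = A - P = $75,105.19


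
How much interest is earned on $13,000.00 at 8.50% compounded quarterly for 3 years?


Compound interest earned = final amount − principal.
A = P(1 + r/n)^(nt) = $13,000.00 × (1 + 0.085/4)^(4 × 3) = $16,731.24
Interest = A − P = $16,731.24 − $13,000.00 = $3,731.24

Interest = A - P = $3,731.24


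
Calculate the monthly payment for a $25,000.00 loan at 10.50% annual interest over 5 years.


Loan payment formula: PMT = PV × r / (1 − (1 + r)^(−n))
Monthly rate r = 0.105/12 = 0.00875, n = 60 months
Denominator: 1 − (1 + 0.105/12)^(−60) = 0.407092
PMT = $25,000.00 × (0.105/12) / 0.407092
PMT = $537.35 per month

PMT = PV × r / (1-(1+r)^(-n)) = $537.35/month


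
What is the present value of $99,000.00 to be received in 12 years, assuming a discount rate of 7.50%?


Present value formula: PV = FV / (1 + r)^t
PV = $99,000.00 / (1 + 0.075)^12
PV = $99,000.00 / 2.3817796
PV = $41,565.56

PV = FV / (1 + r)^t = $41,565.56


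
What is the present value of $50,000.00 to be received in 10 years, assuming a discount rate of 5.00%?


Present value formula: PV = FV / (1 + r)^t
PV = $50,000.00 / (1 + 0.05)^10
PV = $50,000.00 / 1.628895
PV = $30,695.66

PV = FV / (1 + r)^t = $30,695.66


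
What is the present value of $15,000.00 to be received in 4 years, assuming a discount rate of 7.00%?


Present value formula: PV = FV / (1 + r)^t
PV = $15,000.00 / (1 + 0.07)^4
PV = $15,000.00 / 1.310796
PV = $11,443.43

PV = FV / (1 + r)^t = $11,443.43


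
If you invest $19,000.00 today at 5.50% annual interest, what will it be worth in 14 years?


Future value formula: FV = PV × (1 + r)^t
FV = $19,000.00 × (1 + 0.055)^14
FV = $19,000.00 × 2.1160915
FV = $40,205.74

FV = PV × (1 + r)^t = $40,205.74


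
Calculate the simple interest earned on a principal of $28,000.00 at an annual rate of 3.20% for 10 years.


Simple interest formula: I = P × r × t
I = $28,000.00 × 0.032 × 10
I = $8,960.00

I = P × r × t = $8,960.00


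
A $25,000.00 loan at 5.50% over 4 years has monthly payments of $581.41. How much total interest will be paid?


Total paid over the life of the loan = PMT × n.
Total paid = $581.41 × 48 = $27,907.68
Total interest = total paid − principal = $27,907.68 − $25,000.00 = $2,907.68

Total interest = (PMT × n) - PV = $2,907.68


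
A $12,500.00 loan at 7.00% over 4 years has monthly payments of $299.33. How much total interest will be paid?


Total paid over the life of the loan = PMT × n.
Total paid = $299.33 × 48 = $14,367.84
Total interest = total paid − principal = $14,367.84 − $12,500.00 = $1,867.84

Total interest = (PMT × n) - PV = $1,867.84


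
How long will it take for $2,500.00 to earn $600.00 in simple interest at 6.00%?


Rearrange the simple interest formula for t:
I = P × r × t  ⇒  t = I / (P × r)
t = $600.00 / ($2,500.00 × 0.06)
t = 4

t = I/(P×r) = 4 years


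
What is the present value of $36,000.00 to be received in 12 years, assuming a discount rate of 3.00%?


Present value formula: PV = FV / (1 + r)^t
PV = $36,000.00 / (1 + 0.03)^12
PV = $36,000.00 / 1.4257609
PV = $25,249.68

PV = FV / (1 + r)^t = $25,249.68


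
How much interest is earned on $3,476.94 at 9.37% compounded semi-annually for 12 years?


Compound interest earned = final amount − principal.
A = P(1 + r/n)^(nt) = $3,476.94 × (1 + 0.0937/2)^(2 × 12) = $10,433.36
Interest = A − P = $10,433.36 − $3,476.94 = $6,956.42

Interest = A - P = $6,956.42


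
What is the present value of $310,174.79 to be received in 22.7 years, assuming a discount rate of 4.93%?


Present value formula: PV = FV / (1 + r)^t
PV = $310,174.79 / (1 + 0.0493)^22.7
PV = $310,174.79 / 2.981416
PV = $104,036.07

PV = FV / (1 + r)^t = $104,036.07


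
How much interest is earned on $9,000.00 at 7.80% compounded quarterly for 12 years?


Compound interest earned = final amount − principal.
A = P(1 + r/n)^(nt) = $9,000.00 × (1 + 0.078/4)^(4 × 12) = $22,742.05
Interest = A − P = $22,742.05 − $9,000.00 = $13,742.05

Interest = A - P = $13,742.05


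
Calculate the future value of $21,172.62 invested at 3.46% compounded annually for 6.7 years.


Compound interest formula: A = P(1 + r/n)^(nt)
A = $21,172.62 × (1 + 0.0346/1)^(1 × 6.7)
Growth factor: (1 + 0.0346/1)^6.7 = 1.2559593
A = $21,172.62 × 1.2559593
A = $26,591.95

A = P(1 + r/n)^(nt) = $26,591.95


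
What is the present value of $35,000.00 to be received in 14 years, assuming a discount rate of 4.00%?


Present value formula: PV = FV / (1 + r)^t
PV = $35,000.00 / (1 + 0.04)^14
PV = $35,000.00 / 1.731676
PV = $20,211.63

PV = FV / (1 + r)^t = $20,211.63


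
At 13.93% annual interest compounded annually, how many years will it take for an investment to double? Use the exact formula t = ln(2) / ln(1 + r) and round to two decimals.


Doubling condition: (1 + r)^t = 2
Take ln of both sides: t × ln(1 + r) = ln(2)
t = ln(2) / ln(1 + r)
t = 0.693147 / 0.130414
t = 5.31

t = ln(2) / ln(1 + r) = 5.31 years


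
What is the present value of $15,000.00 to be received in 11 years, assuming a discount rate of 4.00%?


Present value formula: PV = FV / (1 + r)^t
PV = $15,000.00 / (1 + 0.04)^11
PV = $15,000.00 / 1.539454
PV = $9,743.71

PV = FV / (1 + r)^t = $9,743.71


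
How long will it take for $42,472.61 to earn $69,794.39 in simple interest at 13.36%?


Rearrange the simple interest formula for t:
I = P × r × t  ⇒  t = I / (P × r)
t = $69,794.39 / ($42,472.61 × 0.1336)
t = 12.3

t = I/(P×r) = 12.3 years


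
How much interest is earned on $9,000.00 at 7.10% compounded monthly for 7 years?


Compound interest earned = final amount − principal.
A = P(1 + r/n)^(nt) = $9,000.00 × (1 + 0.071/12)^(12 × 7) = $14,772.39
Interest = A − P = $14,772.39 − $9,000.00 = $5,772.39

Interest = A - P = $5,772.39


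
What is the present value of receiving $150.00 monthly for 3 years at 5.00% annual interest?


Present value of an ordinary annuity: PV = PMT × (1 − (1 + r)^(−n)) / r
Monthly rate r = 0.05/12 ≈ 0.00416667, n = 36
PV = $150.00 × (1 − (1 + 0.05/12)^(−36)) / (0.05/12)
PV = $150.00 × 33.365701
PV = $5,004.86

PV = PMT × (1-(1+r)^(-n))/r = $5,004.86


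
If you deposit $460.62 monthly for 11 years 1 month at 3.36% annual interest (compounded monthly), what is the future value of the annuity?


Future value of an ordinary annuity: FV = PMT × ((1 + r)^n − 1) / r
Monthly rate r = 0.0336/12 = 0.0028, n = 133
FV = $460.62 × ((1 + 0.0336/12)^133 − 1) / (0.0336/12)
FV = $460.62 × 160.877983
FV = $74,103.62

FV = PMT × ((1+r)^n - 1)/r = $74,103.62


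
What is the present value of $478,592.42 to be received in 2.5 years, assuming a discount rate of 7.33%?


Present value formula: PV = FV / (1 + r)^t
PV = $478,592.42 / (1 + 0.0733)^2.5
PV = $478,592.42 / 1.19344614
PV = $401,017.19

PV = FV / (1 + r)^t = $401,017.19


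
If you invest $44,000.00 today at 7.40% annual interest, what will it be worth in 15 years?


Future value formula: FV = PV × (1 + r)^t
FV = $44,000.00 × (1 + 0.074)^15
FV = $44,000.00 × 2.9178585
FV = $128,385.77

FV = PV × (1 + r)^t = $128,385.77


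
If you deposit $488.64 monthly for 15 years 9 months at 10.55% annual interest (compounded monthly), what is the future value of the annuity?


Future value of an ordinary annuity: FV = PMT × ((1 + r)^n − 1) / r
Monthly rate r = 0.1055/12 ≈ 0.00879167, n = 189
FV = $488.64 × ((1 + 0.1055/12)^189 − 1) / (0.1055/12)
FV = $488.64 × 481.108903
FV = $235,089.05

FV = PMT × ((1+r)^n - 1)/r = $235,089.05


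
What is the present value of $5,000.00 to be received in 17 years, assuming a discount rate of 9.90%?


Present value formula: PV = FV / (1 + r)^t
PV = $5,000.00 / (1 + 0.099)^17
PV = $5,000.00 / 4.976921
PV = $1,004.64

PV = FV / (1 + r)^t = $1,004.64


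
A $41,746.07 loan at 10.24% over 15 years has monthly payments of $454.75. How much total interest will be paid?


Total paid over the life of the loan = PMT × n.
Total paid = $454.75 × 180 = $81,855.00
Total interest = total paid − principal = $81,855.00 − $41,746.07 = $40,108.93

Total interest = (PMT × n) - PV = $40,108.93


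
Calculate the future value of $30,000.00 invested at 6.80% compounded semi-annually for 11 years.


Compound interest formula: A = P(1 + r/n)^(nt)
A = $30,000.00 × (1 + 0.068/2)^(2 × 11)
Growth factor: (1 + 0.068/2)^22 = 2.0866608
A = $30,000.00 × 2.0866608
A = $62,599.82

A = P(1 + r/n)^(nt) = $62,599.82


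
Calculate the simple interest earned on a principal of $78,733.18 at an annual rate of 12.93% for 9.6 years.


Simple interest formula: I = P × r × t
I = $78,733.18 × 0.1293 × 9.6
I = $97,729.92

I = P × r × t = $97,729.92


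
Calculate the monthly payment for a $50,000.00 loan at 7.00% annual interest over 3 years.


Loan payment formula: PMT = PV × r / (1 − (1 + r)^(−n))
Monthly rate r = 0.07/12 ≈ 0.00583333, n = 36 months
Denominator: 1 − (1 + 0.07/12)^(−36) = 0.18892104
PMT = $50,000.00 × (0.07/12) / 0.18892104
PMT = $1,543.85 per month

PMT = PV × r / (1-(1+r)^(-n)) = $1,543.85/month


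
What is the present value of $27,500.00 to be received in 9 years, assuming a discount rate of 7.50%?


Present value formula: PV = FV / (1 + r)^t
PV = $27,500.00 / (1 + 0.075)^9
PV = $27,500.00 / 1.9172387
PV = $14,343.55

PV = FV / (1 + r)^t = $14,343.55


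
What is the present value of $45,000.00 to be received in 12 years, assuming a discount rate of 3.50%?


Present value formula: PV = FV / (1 + r)^t
PV = $45,000.00 / (1 + 0.035)^12
PV = $45,000.00 / 1.5110687
PV = $29,780.25

PV = FV / (1 + r)^t = $29,780.25


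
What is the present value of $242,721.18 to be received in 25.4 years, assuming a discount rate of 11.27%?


Present value formula: PV = FV / (1 + r)^t
PV = $242,721.18 / (1 + 0.1127)^25.4
PV = $242,721.18 / 15.066190
PV = $16,110.32

PV = FV / (1 + r)^t = $16,110.32


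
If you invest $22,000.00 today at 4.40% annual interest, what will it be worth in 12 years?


Future value formula: FV = PV × (1 + r)^t
FV = $22,000.00 × (1 + 0.044)^12
FV = $22,000.00 × 1.6765094
FV = $36,883.21

FV = PV × (1 + r)^t = $36,883.21


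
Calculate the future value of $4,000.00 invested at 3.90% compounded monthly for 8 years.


Compound interest formula: A = P(1 + r/n)^(nt)
A = $4,000.00 × (1 + 0.039/12)^(12 × 8)
Growth factor: (1 + 0.039/12)^96 = 1.3654637
A = $4,000.00 × 1.3654637
A = $5,461.85

A = P(1 + r/n)^(nt) = $5,461.85


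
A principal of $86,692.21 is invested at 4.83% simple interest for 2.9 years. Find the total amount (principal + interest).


Total amount formula: A = P(1 + rt) = P + P·r·t
Interest: I = P × r × t = $86,692.21 × 0.0483 × 2.9 = $12,142.98
A = P + I = $86,692.21 + $12,142.98 = $98,835.19

A = P + I = P(1 + rt) = $98,835.19


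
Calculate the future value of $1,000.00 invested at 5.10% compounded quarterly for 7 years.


Compound interest formula: A = P(1 + r/n)^(nt)
A = $1,000.00 × (1 + 0.051/4)^(4 × 7)
Growth factor: (1 + 0.051/4)^28 = 1.4258146
A = $1,000.00 × 1.4258146
A = $1,425.81

A = P(1 + r/n)^(nt) = $1,425.81


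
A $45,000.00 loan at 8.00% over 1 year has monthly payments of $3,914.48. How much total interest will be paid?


Total paid over the life of the loan = PMT × n.
Total paid = $3,914.48 × 12 = $46,973.76
Total interest = total paid − principal = $46,973.76 − $45,000.00 = $1,973.76

Total interest = (PMT × n) - PV = $1,973.76


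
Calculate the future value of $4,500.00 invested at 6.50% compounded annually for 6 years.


Compound interest formula: A = P(1 + r/n)^(nt)
A = $4,500.00 × (1 + 0.065/1)^(1 × 6)
Growth factor: (1 + 0.065/1)^6 = 1.459142
A = $4,500.00 × 1.459142
A = $6,566.14

A = P(1 + r/n)^(nt) = $6,566.14


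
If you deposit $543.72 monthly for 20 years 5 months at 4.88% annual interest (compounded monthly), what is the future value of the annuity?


Future value of an ordinary annuity: FV = PMT × ((1 + r)^n − 1) / r
Monthly rate r = 0.0488/12 ≈ 0.00406667, n = 245
FV = $543.72 × ((1 + 0.0488/12)^245 − 1) / (0.0488/12)
FV = $543.72 × 418.737700
FV = $227,676.06

FV = PMT × ((1+r)^n - 1)/r = $227,676.06


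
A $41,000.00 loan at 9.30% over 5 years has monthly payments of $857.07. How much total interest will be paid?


Total paid over the life of the loan = PMT × n.
Total paid = $857.07 × 60 = $51,424.20
Total interest = total paid − principal = $51,424.20 − $41,000.00 = $10,424.20

Total interest = (PMT × n) - PV = $10,424.20


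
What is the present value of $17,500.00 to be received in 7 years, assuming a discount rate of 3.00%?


Present value formula: PV = FV / (1 + r)^t
PV = $17,500.00 / (1 + 0.03)^7
PV = $17,500.00 / 1.229874
PV = $14,229.10

PV = FV / (1 + r)^t = $14,229.10


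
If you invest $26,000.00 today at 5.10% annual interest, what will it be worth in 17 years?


Future value formula: FV = PV × (1 + r)^t
FV = $26,000.00 × (1 + 0.051)^17
FV = $26,000.00 × 2.329411
FV = $60,564.69

FV = PV × (1 + r)^t = $60,564.69


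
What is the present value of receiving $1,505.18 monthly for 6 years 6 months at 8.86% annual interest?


Present value of an ordinary annuity: PV = PMT × (1 − (1 + r)^(−n)) / r
Monthly rate r = 0.0886/12 ≈ 0.00738333, n = 78
PV = $1,505.18 × (1 − (1 + 0.0886/12)^(−78)) / (0.0886/12)
PV = $1,505.18 × 59.134629
PV = $89,008.26

PV = PMT × (1-(1+r)^(-n))/r = $89,008.26


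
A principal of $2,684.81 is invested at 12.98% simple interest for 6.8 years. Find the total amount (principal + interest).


Total amount formula: A = P(1 + rt) = P + P·r·t
Interest: I = P × r × t = $2,684.81 × 0.1298 × 6.8 = $2,369.72
A = P + I = $2,684.81 + $2,369.72 = $5,054.53

A = P + I = P(1 + rt) = $5,054.53


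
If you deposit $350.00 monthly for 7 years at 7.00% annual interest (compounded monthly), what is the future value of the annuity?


Future value of an ordinary annuity: FV = PMT × ((1 + r)^n − 1) / r
Monthly rate r = 0.07/12 ≈ 0.00583333, n = 84
FV = $350.00 × ((1 + 0.07/12)^84 − 1) / (0.07/12)
FV = $350.00 × 107.998981
FV = $37,799.64

FV = PMT × ((1+r)^n - 1)/r = $37,799.64


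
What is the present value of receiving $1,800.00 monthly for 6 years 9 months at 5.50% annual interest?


Present value of an ordinary annuity: PV = PMT × (1 − (1 + r)^(−n)) / r
Monthly rate r = 0.055/12 ≈ 0.00458333, n = 81
PV = $1,800.00 × (1 − (1 + 0.055/12)^(−81)) / (0.055/12)
PV = $1,800.00 × 67.536689
PV = $121,566.04

PV = PMT × (1-(1+r)^(-n))/r = $121,566.04


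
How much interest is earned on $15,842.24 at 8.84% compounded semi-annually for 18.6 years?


Compound interest earned = final amount − principal.
A = P(1 + r/n)^(nt) = $15,842.24 × (1 + 0.0884/2)^(2 × 18.6) = $79,171.67
Interest = A − P = $79,171.67 − $15,842.24 = $63,329.43

Interest = A - P = $63,329.43


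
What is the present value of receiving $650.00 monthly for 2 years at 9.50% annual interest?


Present value of an ordinary annuity: PV = PMT × (1 − (1 + r)^(−n)) / r
Monthly rate r = 0.095/12 ≈ 0.00791667, n = 24
PV = $650.00 × (1 − (1 + 0.095/12)^(−24)) / (0.095/12)
PV = $650.00 × 21.779615
PV = $14,156.75

PV = PMT × (1-(1+r)^(-n))/r = $14,156.75


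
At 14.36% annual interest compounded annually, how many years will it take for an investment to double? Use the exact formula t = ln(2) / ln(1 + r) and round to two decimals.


Doubling condition: (1 + r)^t = 2
Take ln of both sides: t × ln(1 + r) = ln(2)
t = ln(2) / ln(1 + r)
t = 0.693147 / 0.134181
t = 5.17

t = ln(2) / ln(1 + r) = 5.17 years


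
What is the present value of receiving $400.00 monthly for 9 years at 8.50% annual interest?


Present value of an ordinary annuity: PV = PMT × (1 − (1 + r)^(−n)) / r
Monthly rate r = 0.085/12 ≈ 0.00708333, n = 108
PV = $400.00 × (1 − (1 + 0.085/12)^(−108)) / (0.085/12)
PV = $400.00 × 75.304875
PV = $30,121.95

PV = PMT × (1-(1+r)^(-n))/r = $30,121.95


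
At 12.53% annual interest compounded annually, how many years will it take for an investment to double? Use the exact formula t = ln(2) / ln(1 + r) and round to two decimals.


Doubling condition: (1 + r)^t = 2
Take ln of both sides: t × ln(1 + r) = ln(2)
t = ln(2) / ln(1 + r)
t = 0.693147 / 0.118050
t = 5.87

t = ln(2) / ln(1 + r) = 5.87 years
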